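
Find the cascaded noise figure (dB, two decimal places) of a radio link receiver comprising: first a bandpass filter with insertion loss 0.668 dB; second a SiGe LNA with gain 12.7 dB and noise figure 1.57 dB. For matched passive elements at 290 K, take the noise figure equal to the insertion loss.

2.24 dB

Convert to linear (a loss of L dB is a gain of −L dB): F_i = 10^(NF_i/10), G_i = 10^(G_i,dB/10)
  Stage 1: F_1 = 10^(0.668/10) = 1.166, G_1 = 10^(−0.668/10) = 0.8574
  Stage 2: F_2 = 10^(1.57/10) = 1.435, G_2 = 10^(12.7/10) = 18.62
Friis cascade:
  F = 1.166 + (1.435 − 1)/0.8574 = 1.674
NF = 10 log₁₀(1.674) = 2.24 dB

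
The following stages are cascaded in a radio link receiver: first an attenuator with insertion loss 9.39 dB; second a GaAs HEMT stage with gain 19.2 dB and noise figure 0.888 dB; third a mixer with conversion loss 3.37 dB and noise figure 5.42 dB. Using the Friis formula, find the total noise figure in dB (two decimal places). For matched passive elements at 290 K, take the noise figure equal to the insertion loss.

10.38 dB

Convert to linear (a loss of L dB is a gain of −L dB): F_i = 10^(NF_i/10), G_i = 10^(G_i,dB/10)
  Stage 1: F_1 = 10^(9.39/10) = 8.690, G_1 = 10^(−9.39/10) = 0.1151
  Stage 2: F_2 = 10^(0.888/10) = 1.227, G_2 = 10^(19.2/10) = 83.18
  Stage 3: F_3 = 10^(5.42/10) = 3.483, G_3 = 10^(−3.37/10) = 0.4603
Friis cascade:
  F = 8.690 + (1.227 − 1)/0.1151 + (3.483 − 1)/9.572 = 10.92
NF = 10 log₁₀(10.92) = 10.38 dB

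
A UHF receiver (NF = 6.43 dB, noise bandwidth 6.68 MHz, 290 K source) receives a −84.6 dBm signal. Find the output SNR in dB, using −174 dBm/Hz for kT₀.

Noise floor: N = −174 + 10 log₁₀(B) + NF
10 log₁₀(6.68×10⁶) = 68.25 dB
N = −174 + 68.25 + 6.43 = −99.32 dBm
SNR = P_sig − N = −84.6 − (−99.32) = 14.72 dB → 14.7 dB

14.7 dB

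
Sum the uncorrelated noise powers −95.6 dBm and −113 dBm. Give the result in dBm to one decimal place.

Convert to linear, add, convert back:
P₁ = 2.75×10⁻¹³ W, P₂ = 5.01×10⁻¹⁵ W
P_tot = 2.80×10⁻¹³ W → 10 log₁₀(P_tot / 10⁻³) = −95.5 dBm

−95.5 dBm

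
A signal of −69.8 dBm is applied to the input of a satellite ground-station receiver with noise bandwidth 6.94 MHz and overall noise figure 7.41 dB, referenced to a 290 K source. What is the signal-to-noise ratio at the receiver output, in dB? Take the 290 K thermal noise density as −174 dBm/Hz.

28.4 dB

Noise floor: N = −174 + 10 log₁₀(B) + NF
10 log₁₀(6.94×10⁶) = 68.41 dB
N = −174 + 68.41 + 7.41 = −98.18 dBm
SNR = P_sig − N = −69.8 − (−98.18) = 28.38 dB → 28.4 dB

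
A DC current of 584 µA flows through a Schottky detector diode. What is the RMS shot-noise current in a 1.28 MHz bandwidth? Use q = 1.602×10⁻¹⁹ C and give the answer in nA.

15.5 nA

I_n = √(2qI·B)
2qI·B = 2 × 1.602×10⁻¹⁹ × 5.84×10⁻⁴ × 1.28×10⁶ = 2.40×10⁻¹⁶ A²
I_n = √(2.40×10⁻¹⁶) = 1.55×10⁻⁸ A = 15.5 nA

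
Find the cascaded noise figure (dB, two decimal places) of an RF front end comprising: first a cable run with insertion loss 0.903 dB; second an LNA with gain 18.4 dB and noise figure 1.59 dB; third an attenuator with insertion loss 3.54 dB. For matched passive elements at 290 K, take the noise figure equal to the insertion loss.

2.55 dB

Convert to linear (a loss of L dB is a gain of −L dB): F_i = 10^(NF_i/10), G_i = 10^(G_i,dB/10)
  Stage 1: F_1 = 10^(0.903/10) = 1.231, G_1 = 10^(−0.903/10) = 0.8123
  Stage 2: F_2 = 10^(1.59/10) = 1.442, G_2 = 10^(18.4/10) = 69.18
  Stage 3: F_3 = 10^(3.54/10) = 2.259, G_3 = 10^(−3.54/10) = 0.4426
Friis cascade:
  F = 1.231 + (1.442 − 1)/0.8123 + (2.259 − 1)/56.20 = 1.798
NF = 10 log₁₀(1.798) = 2.55 dB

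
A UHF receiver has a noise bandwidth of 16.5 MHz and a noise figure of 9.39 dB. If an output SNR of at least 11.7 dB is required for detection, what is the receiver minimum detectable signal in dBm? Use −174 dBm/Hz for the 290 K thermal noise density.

−80.7 dBm

Sensitivity = −174 + 10 log₁₀(B) + NF + SNR_min
= −174 + 72.17 + 9.39 + 11.7
= −80.74 dBm → −80.7 dBm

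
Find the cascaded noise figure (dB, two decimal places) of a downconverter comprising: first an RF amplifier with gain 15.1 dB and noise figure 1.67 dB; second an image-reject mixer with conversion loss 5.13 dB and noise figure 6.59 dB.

1.98 dB

Convert to linear (a loss of L dB is a gain of −L dB): F_i = 10^(NF_i/10), G_i = 10^(G_i,dB/10)
  Stage 1: F_1 = 10^(1.67/10) = 1.469, G_1 = 10^(15.1/10) = 32.36
  Stage 2: F_2 = 10^(6.59/10) = 4.560, G_2 = 10^(−5.13/10) = 0.3069
Friis cascade:
  F = 1.469 + (4.560 − 1)/32.36 = 1.579
NF = 10 log₁₀(1.579) = 1.98 dB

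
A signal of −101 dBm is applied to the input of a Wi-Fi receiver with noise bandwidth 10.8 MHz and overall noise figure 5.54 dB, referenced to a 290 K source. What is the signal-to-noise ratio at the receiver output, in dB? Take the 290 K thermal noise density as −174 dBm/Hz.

Noise floor: N = −174 + 10 log₁₀(B) + NF
10 log₁₀(1.08×10⁷) = 70.33 dB
N = −174 + 70.33 + 5.54 = −98.13 dBm
SNR = P_sig − N = −101 − (−98.13) = −2.87 dB → −2.9 dB

−2.9 dB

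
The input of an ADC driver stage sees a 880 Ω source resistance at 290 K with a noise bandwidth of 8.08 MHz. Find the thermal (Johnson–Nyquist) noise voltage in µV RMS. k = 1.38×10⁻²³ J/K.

V_n = √(4kTRB)
4kTRB = 4 × 1.38×10⁻²³ × 290 × 8.80×10² × 8.08×10⁶ = 1.14×10⁻¹⁰ V²
V_n = √(1.14×10⁻¹⁰) = 1.07×10⁻⁵ V = 10.7 µV

10.7 µV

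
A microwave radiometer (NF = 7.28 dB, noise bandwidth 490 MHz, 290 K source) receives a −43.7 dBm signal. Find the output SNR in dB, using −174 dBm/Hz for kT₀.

Noise floor: N = −174 + 10 log₁₀(B) + NF
10 log₁₀(4.90×10⁸) = 86.9 dB
N = −174 + 86.9 + 7.28 = −79.82 dBm
SNR = P_sig − N = −43.7 − (−79.82) = 36.12 dB → 36.1 dB

36.1 dB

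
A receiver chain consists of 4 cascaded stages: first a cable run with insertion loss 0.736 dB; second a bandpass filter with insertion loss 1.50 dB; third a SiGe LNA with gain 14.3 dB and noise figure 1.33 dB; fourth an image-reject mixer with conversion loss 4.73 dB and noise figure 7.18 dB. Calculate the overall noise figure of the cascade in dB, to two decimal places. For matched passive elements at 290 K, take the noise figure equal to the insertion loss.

4.04 dB

Convert to linear (a loss of L dB is a gain of −L dB): F_i = 10^(NF_i/10), G_i = 10^(G_i,dB/10)
  Stage 1: F_1 = 10^(0.736/10) = 1.185, G_1 = 10^(−0.736/10) = 0.8441
  Stage 2: F_2 = 10^(1.50/10) = 1.413, G_2 = 10^(−1.50/10) = 0.7079
  Stage 3: F_3 = 10^(1.33/10) = 1.358, G_3 = 10^(14.3/10) = 26.92
  Stage 4: F_4 = 10^(7.18/10) = 5.224, G_4 = 10^(−4.73/10) = 0.3365
Friis cascade:
  F = 1.185 + (1.413 − 1)/0.8441 + (1.358 − 1)/0.5976 + (5.224 − 1)/16.08 = 2.536
NF = 10 log₁₀(2.536) = 4.04 dB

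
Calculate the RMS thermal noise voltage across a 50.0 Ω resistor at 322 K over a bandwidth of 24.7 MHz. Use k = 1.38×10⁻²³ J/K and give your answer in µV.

4.69 µV

V_n = √(4kTRB)
4kTRB = 4 × 1.38×10⁻²³ × 322 × 5.00×10¹ × 2.47×10⁷ = 2.20×10⁻¹¹ V²
V_n = √(2.20×10⁻¹¹) = 4.69×10⁻⁶ V = 4.69 µV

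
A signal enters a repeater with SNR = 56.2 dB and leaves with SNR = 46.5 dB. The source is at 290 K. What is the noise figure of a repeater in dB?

NF (dB) = SNR_in(dB) − SNR_out(dB) when the source is at T₀
NF = 56.2 − 46.5 = 9.7 dB

9.7 dB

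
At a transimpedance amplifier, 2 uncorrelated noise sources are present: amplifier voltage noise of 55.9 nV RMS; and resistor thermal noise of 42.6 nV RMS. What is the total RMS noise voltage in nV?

70.3 nV

Uncorrelated sources add in power (mean-square): V_tot = √(ΣV_i²)
V_tot = √[(5.59×10⁻⁸)² + (4.26×10⁻⁸)²] = 7.03×10⁻⁸ V = 70.3 nV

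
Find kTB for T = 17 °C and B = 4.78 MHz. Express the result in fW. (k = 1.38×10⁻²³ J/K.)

19.1 fW

T = 17 °C + 273.15 = 290.15 K
P_n = kTB = 1.38×10⁻²³ × 290.15 × 4.78×10⁶ = 1.91×10⁻¹⁴ W = 19.1 fW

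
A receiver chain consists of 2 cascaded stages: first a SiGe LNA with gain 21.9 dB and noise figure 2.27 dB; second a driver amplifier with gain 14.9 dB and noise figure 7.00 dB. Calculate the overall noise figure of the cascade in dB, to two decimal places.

2.34 dB

Convert to linear (a loss of L dB is a gain of −L dB): F_i = 10^(NF_i/10), G_i = 10^(G_i,dB/10)
  Stage 1: F_1 = 10^(2.27/10) = 1.687, G_1 = 10^(21.9/10) = 154.9
  Stage 2: F_2 = 10^(7.00/10) = 5.012, G_2 = 10^(14.9/10) = 30.90
Friis cascade:
  F = 1.687 + (5.012 − 1)/154.9 = 1.712
NF = 10 log₁₀(1.712) = 2.34 dB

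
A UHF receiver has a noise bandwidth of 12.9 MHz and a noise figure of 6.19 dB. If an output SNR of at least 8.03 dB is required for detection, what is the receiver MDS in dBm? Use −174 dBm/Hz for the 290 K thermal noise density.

−88.7 dBm

Sensitivity = −174 + 10 log₁₀(B) + NF + SNR_min
= −174 + 71.11 + 6.19 + 8.03
= −88.67 dBm → −88.7 dBm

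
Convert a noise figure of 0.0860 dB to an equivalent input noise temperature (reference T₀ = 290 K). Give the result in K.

F = 10^(0.0860/10) = 1.02
T_e = (F − 1)·T₀ = (1.02 − 1) × 290 = 5.80 K

5.80 K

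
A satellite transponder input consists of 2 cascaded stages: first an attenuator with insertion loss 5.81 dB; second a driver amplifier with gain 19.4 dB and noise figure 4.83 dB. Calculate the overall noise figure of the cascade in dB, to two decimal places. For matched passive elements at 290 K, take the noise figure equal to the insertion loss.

10.64 dB

Convert to linear (a loss of L dB is a gain of −L dB): F_i = 10^(NF_i/10), G_i = 10^(G_i,dB/10)
  Stage 1: F_1 = 10^(5.81/10) = 3.811, G_1 = 10^(−5.81/10) = 0.2624
  Stage 2: F_2 = 10^(4.83/10) = 3.041, G_2 = 10^(19.4/10) = 87.10
Friis cascade:
  F = 3.811 + (3.041 − 1)/0.2624 = 11.59
NF = 10 log₁₀(11.59) = 10.64 dB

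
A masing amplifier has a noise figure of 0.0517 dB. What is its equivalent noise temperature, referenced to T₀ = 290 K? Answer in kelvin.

F = 10^(0.0517/10) = 1.01198
T_e = (F − 1)·T₀ = (1.01198 − 1) × 290 = 3.47 K

3.47 K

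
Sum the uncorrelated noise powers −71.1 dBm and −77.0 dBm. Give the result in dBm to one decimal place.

Convert to linear, add, convert back:
P₁ = 7.76×10⁻¹¹ W, P₂ = 2.00×10⁻¹¹ W
P_tot = 9.76×10⁻¹¹ W → 10 log₁₀(P_tot / 10⁻³) = −70.1 dBm

−70.1 dBm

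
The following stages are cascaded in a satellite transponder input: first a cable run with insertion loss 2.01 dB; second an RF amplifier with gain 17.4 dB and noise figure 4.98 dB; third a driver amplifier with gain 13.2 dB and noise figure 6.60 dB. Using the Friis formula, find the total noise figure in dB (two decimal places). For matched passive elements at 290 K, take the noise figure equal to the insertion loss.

Convert to linear (a loss of L dB is a gain of −L dB): F_i = 10^(NF_i/10), G_i = 10^(G_i,dB/10)
  Stage 1: F_1 = 10^(2.01/10) = 1.589, G_1 = 10^(−2.01/10) = 0.6295
  Stage 2: F_2 = 10^(4.98/10) = 3.148, G_2 = 10^(17.4/10) = 54.95
  Stage 3: F_3 = 10^(6.60/10) = 4.571, G_3 = 10^(13.2/10) = 20.89
Friis cascade:
  F = 1.589 + (3.148 − 1)/0.6295 + (4.571 − 1)/34.59 = 5.104
NF = 10 log₁₀(5.104) = 7.08 dB

7.08 dB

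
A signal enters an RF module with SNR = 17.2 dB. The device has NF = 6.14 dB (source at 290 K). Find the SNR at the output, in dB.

11.06 dB

By definition F = SNR_in/SNR_out, so in dB: SNR_out = SNR_in − NF
SNR_out = 17.2 − 6.14 = 11.06 dB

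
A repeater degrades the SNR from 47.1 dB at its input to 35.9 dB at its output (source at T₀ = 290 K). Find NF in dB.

11.2 dB

NF (dB) = SNR_in(dB) − SNR_out(dB) when the source is at T₀
NF = 47.1 − 35.9 = 11.2 dB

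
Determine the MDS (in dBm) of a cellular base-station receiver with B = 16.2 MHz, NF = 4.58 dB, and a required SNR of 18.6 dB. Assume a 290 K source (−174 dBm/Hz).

Sensitivity = −174 + 10 log₁₀(B) + NF + SNR_min
= −174 + 72.1 + 4.58 + 18.6
= −78.72 dBm → −78.7 dBm

−78.7 dBm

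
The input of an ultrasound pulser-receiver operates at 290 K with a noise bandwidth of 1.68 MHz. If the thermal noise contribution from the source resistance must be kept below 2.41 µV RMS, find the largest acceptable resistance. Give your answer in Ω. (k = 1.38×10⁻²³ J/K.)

216 Ω

Johnson–Nyquist: V_n = √(4kTRB) ⇒ R = V_n² / (4kTB)
4kTB = 4 × 1.38×10⁻²³ × 290 × 1.68×10⁶ = 2.69×10⁻¹⁴
R = (2.41×10⁻⁶)² / 2.69×10⁻¹⁴ = 2.16×10² Ω = 216 Ω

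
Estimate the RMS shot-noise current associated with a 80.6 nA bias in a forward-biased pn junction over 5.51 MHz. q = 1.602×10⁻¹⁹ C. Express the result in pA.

I_n = √(2qI·B)
2qI·B = 2 × 1.602×10⁻¹⁹ × 8.06×10⁻⁸ × 5.51×10⁶ = 1.42×10⁻¹⁹ A²
I_n = √(1.42×10⁻¹⁹) = 3.77×10⁻¹⁰ A = 377 pA

377 pA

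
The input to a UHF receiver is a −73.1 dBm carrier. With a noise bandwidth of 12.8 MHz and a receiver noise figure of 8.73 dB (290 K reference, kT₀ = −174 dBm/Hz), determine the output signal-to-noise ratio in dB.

Noise floor: N = −174 + 10 log₁₀(B) + NF
10 log₁₀(1.28×10⁷) = 71.07 dB
N = −174 + 71.07 + 8.73 = −94.20 dBm
SNR = P_sig − N = −73.1 − (−94.20) = 21.10 dB → 21.1 dB

21.1 dB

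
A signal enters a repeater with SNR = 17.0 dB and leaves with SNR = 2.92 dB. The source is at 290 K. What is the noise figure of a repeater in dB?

NF (dB) = SNR_in(dB) − SNR_out(dB) when the source is at T₀
NF = 17.0 − 2.92 = 14.08 dB

14.08 dB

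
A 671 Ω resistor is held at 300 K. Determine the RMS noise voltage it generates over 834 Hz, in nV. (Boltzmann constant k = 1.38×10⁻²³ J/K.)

96.3 nV

V_n = √(4kTRB)
4kTRB = 4 × 1.38×10⁻²³ × 300 × 6.71×10² × 8.34×10² = 9.27×10⁻¹⁵ V²
V_n = √(9.27×10⁻¹⁵) = 9.63×10⁻⁸ V = 96.3 nV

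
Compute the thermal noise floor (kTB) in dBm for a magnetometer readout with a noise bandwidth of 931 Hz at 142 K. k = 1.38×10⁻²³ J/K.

P_n = kTB = 1.38×10⁻²³ × 142 × 9.31×10² = 1.82×10⁻¹⁸ W
In dBm: 10 log₁₀(1.82×10⁻¹⁸ / 10⁻³) = −147.4 dBm

−147.4 dBm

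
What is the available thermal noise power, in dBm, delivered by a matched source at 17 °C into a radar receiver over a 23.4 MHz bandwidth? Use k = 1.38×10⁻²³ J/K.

−100.3 dBm

T = 17 °C + 273.15 = 290.15 K
P_n = kTB = 1.38×10⁻²³ × 290.15 × 2.34×10⁷ = 9.37×10⁻¹⁴ W
In dBm: 10 log₁₀(9.37×10⁻¹⁴ / 10⁻³) = −100.3 dBm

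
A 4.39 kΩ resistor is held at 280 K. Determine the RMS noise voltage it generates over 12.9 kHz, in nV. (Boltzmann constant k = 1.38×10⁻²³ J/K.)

V_n = √(4kTRB)
4kTRB = 4 × 1.38×10⁻²³ × 280 × 4.39×10³ × 1.29×10⁴ = 8.75×10⁻¹³ V²
V_n = √(8.75×10⁻¹³) = 9.36×10⁻⁷ V = 936 nV

936 nV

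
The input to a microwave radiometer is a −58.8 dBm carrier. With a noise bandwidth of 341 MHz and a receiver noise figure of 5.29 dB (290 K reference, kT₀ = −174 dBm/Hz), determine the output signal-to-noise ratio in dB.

Noise floor: N = −174 + 10 log₁₀(B) + NF
10 log₁₀(3.41×10⁸) = 85.33 dB
N = −174 + 85.33 + 5.29 = −83.38 dBm
SNR = P_sig − N = −58.8 − (−83.38) = 24.58 dB → 24.6 dB

24.6 dB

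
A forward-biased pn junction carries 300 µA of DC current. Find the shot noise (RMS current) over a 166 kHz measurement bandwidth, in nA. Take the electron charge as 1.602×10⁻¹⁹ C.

3.99 nA

I_n = √(2qI·B)
2qI·B = 2 × 1.602×10⁻¹⁹ × 3.00×10⁻⁴ × 1.66×10⁵ = 1.60×10⁻¹⁷ A²
I_n = √(1.60×10⁻¹⁷) = 3.99×10⁻⁹ A = 3.99 nA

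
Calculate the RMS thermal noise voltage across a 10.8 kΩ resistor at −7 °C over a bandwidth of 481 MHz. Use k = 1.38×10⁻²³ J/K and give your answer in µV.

276 µV

T = −7 °C + 273.15 = 266.15 K
V_n = √(4kTRB)
4kTRB = 4 × 1.38×10⁻²³ × 266.15 × 1.08×10⁴ × 4.81×10⁸ = 7.63×10⁻⁸ V²
V_n = √(7.63×10⁻⁸) = 2.76×10⁻⁴ V = 276 µV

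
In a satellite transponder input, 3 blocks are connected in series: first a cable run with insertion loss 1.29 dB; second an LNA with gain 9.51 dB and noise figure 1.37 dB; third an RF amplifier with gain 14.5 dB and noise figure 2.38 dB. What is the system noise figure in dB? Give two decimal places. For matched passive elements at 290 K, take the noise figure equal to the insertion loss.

2.91 dB

Convert to linear (a loss of L dB is a gain of −L dB): F_i = 10^(NF_i/10), G_i = 10^(G_i,dB/10)
  Stage 1: F_1 = 10^(1.29/10) = 1.346, G_1 = 10^(−1.29/10) = 0.7430
  Stage 2: F_2 = 10^(1.37/10) = 1.371, G_2 = 10^(9.51/10) = 8.933
  Stage 3: F_3 = 10^(2.38/10) = 1.730, G_3 = 10^(14.5/10) = 28.18
Friis cascade:
  F = 1.346 + (1.371 − 1)/0.7430 + (1.730 − 1)/6.637 = 1.955
NF = 10 log₁₀(1.955) = 2.91 dB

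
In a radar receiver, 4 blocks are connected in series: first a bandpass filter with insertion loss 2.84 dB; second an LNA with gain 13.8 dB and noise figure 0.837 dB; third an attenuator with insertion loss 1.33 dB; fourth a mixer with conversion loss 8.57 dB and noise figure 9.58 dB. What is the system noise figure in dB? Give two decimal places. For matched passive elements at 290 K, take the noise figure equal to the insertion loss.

Convert to linear (a loss of L dB is a gain of −L dB): F_i = 10^(NF_i/10), G_i = 10^(G_i,dB/10)
  Stage 1: F_1 = 10^(2.84/10) = 1.923, G_1 = 10^(−2.84/10) = 0.5200
  Stage 2: F_2 = 10^(0.837/10) = 1.213, G_2 = 10^(13.8/10) = 23.99
  Stage 3: F_3 = 10^(1.33/10) = 1.358, G_3 = 10^(−1.33/10) = 0.7362
  Stage 4: F_4 = 10^(9.58/10) = 9.078, G_4 = 10^(−8.57/10) = 0.1390
Friis cascade:
  F = 1.923 + (1.213 − 1)/0.5200 + (1.358 − 1)/12.47 + (9.078 − 1)/9.183 = 3.240
NF = 10 log₁₀(3.240) = 5.11 dB

5.11 dB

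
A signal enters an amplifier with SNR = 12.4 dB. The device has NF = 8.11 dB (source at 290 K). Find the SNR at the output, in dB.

4.29 dB

By definition F = SNR_in/SNR_out, so in dB: SNR_out = SNR_in − NF
SNR_out = 12.4 − 8.11 = 4.29 dB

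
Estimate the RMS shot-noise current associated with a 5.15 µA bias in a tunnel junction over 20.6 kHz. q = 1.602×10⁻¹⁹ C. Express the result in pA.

184 pA

I_n = √(2qI·B)
2qI·B = 2 × 1.602×10⁻¹⁹ × 5.15×10⁻⁶ × 2.06×10⁴ = 3.40×10⁻²⁰ A²
I_n = √(3.40×10⁻²⁰) = 1.84×10⁻¹⁰ A = 184 pA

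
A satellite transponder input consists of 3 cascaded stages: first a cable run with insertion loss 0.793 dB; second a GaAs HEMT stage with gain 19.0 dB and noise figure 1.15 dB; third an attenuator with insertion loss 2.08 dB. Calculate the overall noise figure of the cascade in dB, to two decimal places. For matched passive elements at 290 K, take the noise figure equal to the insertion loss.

1.97 dB

Convert to linear (a loss of L dB is a gain of −L dB): F_i = 10^(NF_i/10), G_i = 10^(G_i,dB/10)
  Stage 1: F_1 = 10^(0.793/10) = 1.200, G_1 = 10^(−0.793/10) = 0.8331
  Stage 2: F_2 = 10^(1.15/10) = 1.303, G_2 = 10^(19.0/10) = 79.43
  Stage 3: F_3 = 10^(2.08/10) = 1.614, G_3 = 10^(−2.08/10) = 0.6194
Friis cascade:
  F = 1.200 + (1.303 − 1)/0.8331 + (1.614 − 1)/66.18 = 1.574
NF = 10 log₁₀(1.574) = 1.97 dB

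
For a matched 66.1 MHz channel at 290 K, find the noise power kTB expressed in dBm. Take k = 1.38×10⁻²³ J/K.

−95.8 dBm

P_n = kTB = 1.38×10⁻²³ × 290 × 6.61×10⁷ = 2.65×10⁻¹³ W
In dBm: 10 log₁₀(2.65×10⁻¹³ / 10⁻³) = −95.8 dBm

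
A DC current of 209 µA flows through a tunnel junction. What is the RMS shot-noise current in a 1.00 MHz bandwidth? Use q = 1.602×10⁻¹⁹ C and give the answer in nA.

8.18 nA

I_n = √(2qI·B)
2qI·B = 2 × 1.602×10⁻¹⁹ × 2.09×10⁻⁴ × 1.00×10⁶ = 6.70×10⁻¹⁷ A²
I_n = √(6.70×10⁻¹⁷) = 8.18×10⁻⁹ A = 8.18 nA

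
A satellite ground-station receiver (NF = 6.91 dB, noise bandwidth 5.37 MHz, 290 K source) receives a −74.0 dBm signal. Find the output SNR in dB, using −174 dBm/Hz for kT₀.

25.8 dB

Noise floor: N = −174 + 10 log₁₀(B) + NF
10 log₁₀(5.37×10⁶) = 67.3 dB
N = −174 + 67.3 + 6.91 = −99.79 dBm
SNR = P_sig − N = −74.0 − (−99.79) = 25.79 dB → 25.8 dB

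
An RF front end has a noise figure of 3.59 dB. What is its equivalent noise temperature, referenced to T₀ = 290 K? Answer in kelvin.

F = 10^(3.59/10) = 2.2856
T_e = (F − 1)·T₀ = (2.2856 − 1) × 290 = 373 K

373 K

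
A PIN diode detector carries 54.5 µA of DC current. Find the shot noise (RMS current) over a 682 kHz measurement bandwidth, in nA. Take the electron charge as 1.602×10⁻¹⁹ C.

I_n = √(2qI·B)
2qI·B = 2 × 1.602×10⁻¹⁹ × 5.45×10⁻⁵ × 6.82×10⁵ = 1.19×10⁻¹⁷ A²
I_n = √(1.19×10⁻¹⁷) = 3.45×10⁻⁹ A = 3.45 nA

3.45 nA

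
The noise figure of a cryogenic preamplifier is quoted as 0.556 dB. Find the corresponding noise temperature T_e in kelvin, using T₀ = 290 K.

39.6 K

F = 10^(0.556/10) = 1.13658
T_e = (F − 1)·T₀ = (1.13658 − 1) × 290 = 39.6 K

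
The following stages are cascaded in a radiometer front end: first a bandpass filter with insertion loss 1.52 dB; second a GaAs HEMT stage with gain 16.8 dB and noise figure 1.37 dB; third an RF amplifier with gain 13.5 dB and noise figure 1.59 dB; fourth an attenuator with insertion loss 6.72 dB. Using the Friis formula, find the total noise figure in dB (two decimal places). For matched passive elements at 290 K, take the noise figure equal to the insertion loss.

Convert to linear (a loss of L dB is a gain of −L dB): F_i = 10^(NF_i/10), G_i = 10^(G_i,dB/10)
  Stage 1: F_1 = 10^(1.52/10) = 1.419, G_1 = 10^(−1.52/10) = 0.7047
  Stage 2: F_2 = 10^(1.37/10) = 1.371, G_2 = 10^(16.8/10) = 47.86
  Stage 3: F_3 = 10^(1.59/10) = 1.442, G_3 = 10^(13.5/10) = 22.39
  Stage 4: F_4 = 10^(6.72/10) = 4.699, G_4 = 10^(−6.72/10) = 0.2128
Friis cascade:
  F = 1.419 + (1.371 − 1)/0.7047 + (1.442 − 1)/33.73 + (4.699 − 1)/755.1 = 1.963
NF = 10 log₁₀(1.963) = 2.93 dB

2.93 dB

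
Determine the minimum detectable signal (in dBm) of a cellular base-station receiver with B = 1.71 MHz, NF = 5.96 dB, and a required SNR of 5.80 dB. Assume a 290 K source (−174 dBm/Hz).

Sensitivity = −174 + 10 log₁₀(B) + NF + SNR_min
= −174 + 62.33 + 5.96 + 5.80
= −99.91 dBm → −99.9 dBm

−99.9 dBm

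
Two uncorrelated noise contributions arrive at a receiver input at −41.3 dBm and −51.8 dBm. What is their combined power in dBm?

−40.9 dBm

Convert to linear, add, convert back:
P₁ = 7.41×10⁻⁸ W, P₂ = 6.61×10⁻⁹ W
P_tot = 8.07×10⁻⁸ W → 10 log₁₀(P_tot / 10⁻³) = −40.9 dBm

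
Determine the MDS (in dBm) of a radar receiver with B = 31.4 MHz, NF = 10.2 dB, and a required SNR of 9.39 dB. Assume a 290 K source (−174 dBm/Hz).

−79.4 dBm

Sensitivity = −174 + 10 log₁₀(B) + NF + SNR_min
= −174 + 74.97 + 10.2 + 9.39
= −79.44 dBm → −79.4 dBm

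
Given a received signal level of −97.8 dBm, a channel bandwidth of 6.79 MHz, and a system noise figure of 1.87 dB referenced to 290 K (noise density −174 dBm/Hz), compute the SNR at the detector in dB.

Noise floor: N = −174 + 10 log₁₀(B) + NF
10 log₁₀(6.79×10⁶) = 68.32 dB
N = −174 + 68.32 + 1.87 = −103.81 dBm
SNR = P_sig − N = −97.8 − (−103.81) = 6.01 dB → 6.0 dB

6.0 dB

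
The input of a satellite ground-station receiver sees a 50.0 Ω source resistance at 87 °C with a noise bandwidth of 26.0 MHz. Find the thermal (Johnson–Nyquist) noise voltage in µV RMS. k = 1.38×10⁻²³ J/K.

T = 87 °C + 273.15 = 360.15 K
V_n = √(4kTRB)
4kTRB = 4 × 1.38×10⁻²³ × 360.15 × 5.00×10¹ × 2.60×10⁷ = 2.58×10⁻¹¹ V²
V_n = √(2.58×10⁻¹¹) = 5.08×10⁻⁶ V = 5.08 µV

5.08 µV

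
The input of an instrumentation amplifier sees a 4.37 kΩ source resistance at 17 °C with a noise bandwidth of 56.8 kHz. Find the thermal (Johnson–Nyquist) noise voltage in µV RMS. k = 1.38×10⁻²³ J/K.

T = 17 °C + 273.15 = 290.15 K
V_n = √(4kTRB)
4kTRB = 4 × 1.38×10⁻²³ × 290.15 × 4.37×10³ × 5.68×10⁴ = 3.98×10⁻¹² V²
V_n = √(3.98×10⁻¹²) = 1.99×10⁻⁶ V = 1.99 µV

1.99 µV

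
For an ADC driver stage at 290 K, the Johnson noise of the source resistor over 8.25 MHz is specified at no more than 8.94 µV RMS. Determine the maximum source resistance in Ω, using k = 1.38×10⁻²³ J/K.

605 Ω

Johnson–Nyquist: V_n = √(4kTRB) ⇒ R = V_n² / (4kTB)
4kTB = 4 × 1.38×10⁻²³ × 290 × 8.25×10⁶ = 1.32×10⁻¹³
R = (8.94×10⁻⁶)² / 1.32×10⁻¹³ = 6.05×10² Ω = 605 Ω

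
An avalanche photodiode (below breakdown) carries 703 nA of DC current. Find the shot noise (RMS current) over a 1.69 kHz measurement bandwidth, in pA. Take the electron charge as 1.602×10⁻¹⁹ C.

I_n = √(2qI·B)
2qI·B = 2 × 1.602×10⁻¹⁹ × 7.03×10⁻⁷ × 1.69×10³ = 3.81×10⁻²² A²
I_n = √(3.81×10⁻²²) = 1.95×10⁻¹¹ A = 19.5 pA

19.5 pA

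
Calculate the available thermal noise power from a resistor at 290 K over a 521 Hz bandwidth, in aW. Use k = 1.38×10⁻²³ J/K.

2.09 aW

P_n = kTB = 1.38×10⁻²³ × 290 × 5.21×10² = 2.09×10⁻¹⁸ W = 2.09 aW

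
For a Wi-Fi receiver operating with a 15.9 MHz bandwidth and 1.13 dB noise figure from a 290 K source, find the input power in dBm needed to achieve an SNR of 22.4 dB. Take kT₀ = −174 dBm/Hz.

Sensitivity = −174 + 10 log₁₀(B) + NF + SNR_min
= −174 + 72.01 + 1.13 + 22.4
= −78.46 dBm → −78.5 dBm

−78.5 dBm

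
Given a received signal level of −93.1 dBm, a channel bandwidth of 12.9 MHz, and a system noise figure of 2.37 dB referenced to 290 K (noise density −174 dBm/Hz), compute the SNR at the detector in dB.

Noise floor: N = −174 + 10 log₁₀(B) + NF
10 log₁₀(1.29×10⁷) = 71.11 dB
N = −174 + 71.11 + 2.37 = −100.52 dBm
SNR = P_sig − N = −93.1 − (−100.52) = 7.42 dB → 7.4 dB

7.4 dB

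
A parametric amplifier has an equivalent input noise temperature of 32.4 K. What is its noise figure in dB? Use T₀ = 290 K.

F = 1 + T_e/T₀ = 1 + 32.4/290 = 1.11172
NF = 10 log₁₀(1.11172) = 0.460 dB

0.460 dB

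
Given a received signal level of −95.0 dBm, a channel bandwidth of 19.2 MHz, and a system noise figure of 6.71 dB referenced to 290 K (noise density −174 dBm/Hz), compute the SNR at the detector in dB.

Noise floor: N = −174 + 10 log₁₀(B) + NF
10 log₁₀(1.92×10⁷) = 72.83 dB
N = −174 + 72.83 + 6.71 = −94.46 dBm
SNR = P_sig − N = −95.0 − (−94.46) = −0.54 dB → −0.5 dB

−0.5 dB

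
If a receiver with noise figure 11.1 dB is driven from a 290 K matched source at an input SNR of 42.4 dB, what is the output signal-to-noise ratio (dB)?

By definition F = SNR_in/SNR_out, so in dB: SNR_out = SNR_in − NF
SNR_out = 42.4 − 11.1 = 31.3 dB

31.3 dB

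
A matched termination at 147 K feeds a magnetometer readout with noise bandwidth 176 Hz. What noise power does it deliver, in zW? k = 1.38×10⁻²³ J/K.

357 zW

P_n = kTB = 1.38×10⁻²³ × 147 × 1.76×10² = 3.57×10⁻¹⁹ W = 357 zW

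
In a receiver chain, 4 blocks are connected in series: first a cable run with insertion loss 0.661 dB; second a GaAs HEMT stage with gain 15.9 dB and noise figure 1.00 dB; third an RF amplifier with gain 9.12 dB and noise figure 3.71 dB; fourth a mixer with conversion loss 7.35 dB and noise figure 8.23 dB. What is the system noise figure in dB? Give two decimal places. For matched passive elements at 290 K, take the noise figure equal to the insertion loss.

Convert to linear (a loss of L dB is a gain of −L dB): F_i = 10^(NF_i/10), G_i = 10^(G_i,dB/10)
  Stage 1: F_1 = 10^(0.661/10) = 1.164, G_1 = 10^(−0.661/10) = 0.8588
  Stage 2: F_2 = 10^(1.00/10) = 1.259, G_2 = 10^(15.9/10) = 38.90
  Stage 3: F_3 = 10^(3.71/10) = 2.350, G_3 = 10^(9.12/10) = 8.166
  Stage 4: F_4 = 10^(8.23/10) = 6.653, G_4 = 10^(−7.35/10) = 0.1841
Friis cascade:
  F = 1.164 + (1.259 − 1)/0.8588 + (2.350 − 1)/33.41 + (6.653 − 1)/272.8 = 1.527
NF = 10 log₁₀(1.527) = 1.84 dB

1.84 dB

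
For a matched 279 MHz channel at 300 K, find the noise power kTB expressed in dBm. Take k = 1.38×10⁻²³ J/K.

−89.4 dBm

P_n = kTB = 1.38×10⁻²³ × 300 × 2.79×10⁸ = 1.16×10⁻¹² W
In dBm: 10 log₁₀(1.16×10⁻¹² / 10⁻³) = −89.4 dBm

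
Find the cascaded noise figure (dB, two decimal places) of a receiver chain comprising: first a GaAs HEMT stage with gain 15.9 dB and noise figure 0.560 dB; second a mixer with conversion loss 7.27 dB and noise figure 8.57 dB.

1.13 dB

Convert to linear (a loss of L dB is a gain of −L dB): F_i = 10^(NF_i/10), G_i = 10^(G_i,dB/10)
  Stage 1: F_1 = 10^(0.560/10) = 1.138, G_1 = 10^(15.9/10) = 38.90
  Stage 2: F_2 = 10^(8.57/10) = 7.194, G_2 = 10^(−7.27/10) = 0.1875
Friis cascade:
  F = 1.138 + (7.194 − 1)/38.90 = 1.297
NF = 10 log₁₀(1.297) = 1.13 dB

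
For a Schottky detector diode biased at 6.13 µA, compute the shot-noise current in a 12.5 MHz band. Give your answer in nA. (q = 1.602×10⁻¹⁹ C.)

4.95 nA

I_n = √(2qI·B)
2qI·B = 2 × 1.602×10⁻¹⁹ × 6.13×10⁻⁶ × 1.25×10⁷ = 2.46×10⁻¹⁷ A²
I_n = √(2.46×10⁻¹⁷) = 4.95×10⁻⁹ A = 4.95 nA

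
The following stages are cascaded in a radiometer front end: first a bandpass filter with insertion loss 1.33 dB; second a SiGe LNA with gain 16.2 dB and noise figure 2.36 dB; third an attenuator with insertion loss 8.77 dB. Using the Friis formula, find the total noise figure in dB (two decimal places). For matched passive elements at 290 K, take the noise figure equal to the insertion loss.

4.07 dB

Convert to linear (a loss of L dB is a gain of −L dB): F_i = 10^(NF_i/10), G_i = 10^(G_i,dB/10)
  Stage 1: F_1 = 10^(1.33/10) = 1.358, G_1 = 10^(−1.33/10) = 0.7362
  Stage 2: F_2 = 10^(2.36/10) = 1.722, G_2 = 10^(16.2/10) = 41.69
  Stage 3: F_3 = 10^(8.77/10) = 7.534, G_3 = 10^(−8.77/10) = 0.1327
Friis cascade:
  F = 1.358 + (1.722 − 1)/0.7362 + (7.534 − 1)/30.69 = 2.552
NF = 10 log₁₀(2.552) = 4.07 dB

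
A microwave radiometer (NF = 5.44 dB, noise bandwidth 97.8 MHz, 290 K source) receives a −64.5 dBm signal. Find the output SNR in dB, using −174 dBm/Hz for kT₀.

24.2 dB

Noise floor: N = −174 + 10 log₁₀(B) + NF
10 log₁₀(9.78×10⁷) = 79.9 dB
N = −174 + 79.9 + 5.44 = −88.66 dBm
SNR = P_sig − N = −64.5 − (−88.66) = 24.16 dB → 24.2 dB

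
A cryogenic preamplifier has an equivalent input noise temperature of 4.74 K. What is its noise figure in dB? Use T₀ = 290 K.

F = 1 + T_e/T₀ = 1 + 4.74/290 = 1.01634
NF = 10 log₁₀(1.01634) = 0.070 dB

0.070 dB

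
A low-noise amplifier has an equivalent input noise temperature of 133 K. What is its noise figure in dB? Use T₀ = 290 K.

1.64 dB

F = 1 + T_e/T₀ = 1 + 133/290 = 1.45862
NF = 10 log₁₀(1.45862) = 1.64 dB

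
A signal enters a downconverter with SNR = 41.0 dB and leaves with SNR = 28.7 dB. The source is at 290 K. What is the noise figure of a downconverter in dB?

12.3 dB

NF (dB) = SNR_in(dB) − SNR_out(dB) when the source is at T₀
NF = 41.0 − 28.7 = 12.3 dB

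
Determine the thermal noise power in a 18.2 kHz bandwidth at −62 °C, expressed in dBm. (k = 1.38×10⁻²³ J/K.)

T = −62 °C + 273.15 = 211.15 K
P_n = kTB = 1.38×10⁻²³ × 211.15 × 1.82×10⁴ = 5.30×10⁻¹⁷ W
In dBm: 10 log₁₀(5.30×10⁻¹⁷ / 10⁻³) = −132.8 dBm

−132.8 dBm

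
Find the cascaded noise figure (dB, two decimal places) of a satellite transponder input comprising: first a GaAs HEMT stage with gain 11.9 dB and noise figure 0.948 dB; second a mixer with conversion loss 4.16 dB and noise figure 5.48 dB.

1.48 dB

Convert to linear (a loss of L dB is a gain of −L dB): F_i = 10^(NF_i/10), G_i = 10^(G_i,dB/10)
  Stage 1: F_1 = 10^(0.948/10) = 1.244, G_1 = 10^(11.9/10) = 15.49
  Stage 2: F_2 = 10^(5.48/10) = 3.532, G_2 = 10^(−4.16/10) = 0.3837
Friis cascade:
  F = 1.244 + (3.532 − 1)/15.49 = 1.407
NF = 10 log₁₀(1.407) = 1.48 dB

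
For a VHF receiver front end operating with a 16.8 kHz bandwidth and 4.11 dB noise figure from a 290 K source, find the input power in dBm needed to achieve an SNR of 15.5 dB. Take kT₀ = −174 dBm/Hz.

Sensitivity = −174 + 10 log₁₀(B) + NF + SNR_min
= −174 + 42.25 + 4.11 + 15.5
= −112.14 dBm → −112.1 dBm

−112.1 dBm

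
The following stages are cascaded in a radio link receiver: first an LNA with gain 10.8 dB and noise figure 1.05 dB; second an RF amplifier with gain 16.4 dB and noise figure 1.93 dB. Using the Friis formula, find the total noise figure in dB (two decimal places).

1.21 dB

Convert to linear (a loss of L dB is a gain of −L dB): F_i = 10^(NF_i/10), G_i = 10^(G_i,dB/10)
  Stage 1: F_1 = 10^(1.05/10) = 1.274, G_1 = 10^(10.8/10) = 12.02
  Stage 2: F_2 = 10^(1.93/10) = 1.560, G_2 = 10^(16.4/10) = 43.65
Friis cascade:
  F = 1.274 + (1.560 − 1)/12.02 = 1.320
NF = 10 log₁₀(1.320) = 1.21 dB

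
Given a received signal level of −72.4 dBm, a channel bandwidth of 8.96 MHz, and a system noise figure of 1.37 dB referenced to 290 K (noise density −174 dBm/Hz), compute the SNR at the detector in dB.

30.7 dB

Noise floor: N = −174 + 10 log₁₀(B) + NF
10 log₁₀(8.96×10⁶) = 69.52 dB
N = −174 + 69.52 + 1.37 = −103.11 dBm
SNR = P_sig − N = −72.4 − (−103.11) = 30.71 dB → 30.7 dB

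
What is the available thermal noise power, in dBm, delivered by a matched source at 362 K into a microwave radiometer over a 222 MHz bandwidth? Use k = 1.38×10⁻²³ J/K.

−89.6 dBm

P_n = kTB = 1.38×10⁻²³ × 362 × 2.22×10⁸ = 1.11×10⁻¹² W
In dBm: 10 log₁₀(1.11×10⁻¹² / 10⁻³) = −89.6 dBm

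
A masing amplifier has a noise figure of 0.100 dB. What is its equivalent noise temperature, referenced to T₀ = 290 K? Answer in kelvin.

6.75 K

F = 10^(0.100/10) = 1.02329
T_e = (F − 1)·T₀ = (1.02329 − 1) × 290 = 6.75 K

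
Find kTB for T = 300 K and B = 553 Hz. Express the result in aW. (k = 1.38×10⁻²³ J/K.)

P_n = kTB = 1.38×10⁻²³ × 300 × 5.53×10² = 2.29×10⁻¹⁸ W = 2.29 aW

2.29 aW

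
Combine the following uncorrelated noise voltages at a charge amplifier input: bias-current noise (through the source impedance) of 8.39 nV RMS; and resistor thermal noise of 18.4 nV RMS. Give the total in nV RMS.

Uncorrelated sources add in power (mean-square): V_tot = √(ΣV_i²)
V_tot = √[(8.39×10⁻⁹)² + (1.84×10⁻⁸)²] = 2.02×10⁻⁸ V = 20.2 nV

20.2 nV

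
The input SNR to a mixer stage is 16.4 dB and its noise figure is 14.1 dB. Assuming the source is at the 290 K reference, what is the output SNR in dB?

By definition F = SNR_in/SNR_out, so in dB: SNR_out = SNR_in − NF
SNR_out = 16.4 − 14.1 = 2.3 dB

2.3 dB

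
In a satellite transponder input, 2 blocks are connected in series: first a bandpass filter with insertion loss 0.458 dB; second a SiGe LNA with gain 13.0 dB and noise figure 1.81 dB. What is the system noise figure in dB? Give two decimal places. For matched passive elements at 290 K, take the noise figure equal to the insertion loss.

Convert to linear (a loss of L dB is a gain of −L dB): F_i = 10^(NF_i/10), G_i = 10^(G_i,dB/10)
  Stage 1: F_1 = 10^(0.458/10) = 1.111, G_1 = 10^(−0.458/10) = 0.8999
  Stage 2: F_2 = 10^(1.81/10) = 1.517, G_2 = 10^(13.0/10) = 19.95
Friis cascade:
  F = 1.111 + (1.517 − 1)/0.8999 = 1.686
NF = 10 log₁₀(1.686) = 2.27 dB

2.27 dB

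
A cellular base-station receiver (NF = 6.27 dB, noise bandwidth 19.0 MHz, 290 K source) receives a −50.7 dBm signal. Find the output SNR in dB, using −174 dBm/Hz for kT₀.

Noise floor: N = −174 + 10 log₁₀(B) + NF
10 log₁₀(1.90×10⁷) = 72.79 dB
N = −174 + 72.79 + 6.27 = −94.94 dBm
SNR = P_sig − N = −50.7 − (−94.94) = 44.24 dB → 44.2 dB

44.2 dB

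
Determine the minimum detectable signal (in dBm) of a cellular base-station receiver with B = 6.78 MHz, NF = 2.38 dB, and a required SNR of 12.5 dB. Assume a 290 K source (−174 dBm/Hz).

Sensitivity = −174 + 10 log₁₀(B) + NF + SNR_min
= −174 + 68.31 + 2.38 + 12.5
= −90.81 dBm → −90.8 dBm

−90.8 dBm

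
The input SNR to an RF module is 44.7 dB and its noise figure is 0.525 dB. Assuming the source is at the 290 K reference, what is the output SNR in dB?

44.175 dB

By definition F = SNR_in/SNR_out, so in dB: SNR_out = SNR_in − NF
SNR_out = 44.7 − 0.525 = 44.175 dB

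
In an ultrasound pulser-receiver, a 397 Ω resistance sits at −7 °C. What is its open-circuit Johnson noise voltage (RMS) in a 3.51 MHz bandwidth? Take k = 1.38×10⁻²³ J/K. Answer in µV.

4.52 µV

T = −7 °C + 273.15 = 266.15 K
V_n = √(4kTRB)
4kTRB = 4 × 1.38×10⁻²³ × 266.15 × 3.97×10² × 3.51×10⁶ = 2.05×10⁻¹¹ V²
V_n = √(2.05×10⁻¹¹) = 4.52×10⁻⁶ V = 4.52 µV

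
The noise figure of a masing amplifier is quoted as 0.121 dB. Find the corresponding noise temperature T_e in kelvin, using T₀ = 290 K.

8.19 K

F = 10^(0.121/10) = 1.02825
T_e = (F − 1)·T₀ = (1.02825 − 1) × 290 = 8.19 K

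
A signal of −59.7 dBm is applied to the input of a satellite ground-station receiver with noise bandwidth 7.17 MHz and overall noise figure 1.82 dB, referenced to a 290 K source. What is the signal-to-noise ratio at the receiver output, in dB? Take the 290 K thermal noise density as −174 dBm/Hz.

43.9 dB

Noise floor: N = −174 + 10 log₁₀(B) + NF
10 log₁₀(7.17×10⁶) = 68.56 dB
N = −174 + 68.56 + 1.82 = −103.62 dBm
SNR = P_sig − N = −59.7 − (−103.62) = 43.92 dB → 43.9 dB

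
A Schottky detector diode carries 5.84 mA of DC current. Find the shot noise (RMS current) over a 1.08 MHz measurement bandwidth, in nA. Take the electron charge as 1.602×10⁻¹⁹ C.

I_n = √(2qI·B)
2qI·B = 2 × 1.602×10⁻¹⁹ × 5.84×10⁻³ × 1.08×10⁶ = 2.02×10⁻¹⁵ A²
I_n = √(2.02×10⁻¹⁵) = 4.50×10⁻⁸ A = 45.0 nA

45.0 nA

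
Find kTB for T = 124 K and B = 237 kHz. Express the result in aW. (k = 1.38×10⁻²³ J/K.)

P_n = kTB = 1.38×10⁻²³ × 124 × 2.37×10⁵ = 4.06×10⁻¹⁶ W = 406 aW

406 aW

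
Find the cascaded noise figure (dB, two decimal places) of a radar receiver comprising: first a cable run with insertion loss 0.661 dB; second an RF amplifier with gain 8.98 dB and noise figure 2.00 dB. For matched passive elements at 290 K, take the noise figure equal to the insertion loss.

Convert to linear (a loss of L dB is a gain of −L dB): F_i = 10^(NF_i/10), G_i = 10^(G_i,dB/10)
  Stage 1: F_1 = 10^(0.661/10) = 1.164, G_1 = 10^(−0.661/10) = 0.8588
  Stage 2: F_2 = 10^(2.00/10) = 1.585, G_2 = 10^(8.98/10) = 7.907
Friis cascade:
  F = 1.164 + (1.585 − 1)/0.8588 = 1.845
NF = 10 log₁₀(1.845) = 2.66 dB

2.66 dB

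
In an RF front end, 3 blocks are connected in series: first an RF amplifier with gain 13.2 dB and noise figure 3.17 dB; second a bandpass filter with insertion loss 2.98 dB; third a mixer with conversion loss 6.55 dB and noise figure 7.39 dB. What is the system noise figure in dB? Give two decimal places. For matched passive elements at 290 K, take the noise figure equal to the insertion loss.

Convert to linear (a loss of L dB is a gain of −L dB): F_i = 10^(NF_i/10), G_i = 10^(G_i,dB/10)
  Stage 1: F_1 = 10^(3.17/10) = 2.075, G_1 = 10^(13.2/10) = 20.89
  Stage 2: F_2 = 10^(2.98/10) = 1.986, G_2 = 10^(−2.98/10) = 0.5035
  Stage 3: F_3 = 10^(7.39/10) = 5.483, G_3 = 10^(−6.55/10) = 0.2213
Friis cascade:
  F = 2.075 + (1.986 − 1)/20.89 + (5.483 − 1)/10.52 = 2.548
NF = 10 log₁₀(2.548) = 4.06 dB

4.06 dB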